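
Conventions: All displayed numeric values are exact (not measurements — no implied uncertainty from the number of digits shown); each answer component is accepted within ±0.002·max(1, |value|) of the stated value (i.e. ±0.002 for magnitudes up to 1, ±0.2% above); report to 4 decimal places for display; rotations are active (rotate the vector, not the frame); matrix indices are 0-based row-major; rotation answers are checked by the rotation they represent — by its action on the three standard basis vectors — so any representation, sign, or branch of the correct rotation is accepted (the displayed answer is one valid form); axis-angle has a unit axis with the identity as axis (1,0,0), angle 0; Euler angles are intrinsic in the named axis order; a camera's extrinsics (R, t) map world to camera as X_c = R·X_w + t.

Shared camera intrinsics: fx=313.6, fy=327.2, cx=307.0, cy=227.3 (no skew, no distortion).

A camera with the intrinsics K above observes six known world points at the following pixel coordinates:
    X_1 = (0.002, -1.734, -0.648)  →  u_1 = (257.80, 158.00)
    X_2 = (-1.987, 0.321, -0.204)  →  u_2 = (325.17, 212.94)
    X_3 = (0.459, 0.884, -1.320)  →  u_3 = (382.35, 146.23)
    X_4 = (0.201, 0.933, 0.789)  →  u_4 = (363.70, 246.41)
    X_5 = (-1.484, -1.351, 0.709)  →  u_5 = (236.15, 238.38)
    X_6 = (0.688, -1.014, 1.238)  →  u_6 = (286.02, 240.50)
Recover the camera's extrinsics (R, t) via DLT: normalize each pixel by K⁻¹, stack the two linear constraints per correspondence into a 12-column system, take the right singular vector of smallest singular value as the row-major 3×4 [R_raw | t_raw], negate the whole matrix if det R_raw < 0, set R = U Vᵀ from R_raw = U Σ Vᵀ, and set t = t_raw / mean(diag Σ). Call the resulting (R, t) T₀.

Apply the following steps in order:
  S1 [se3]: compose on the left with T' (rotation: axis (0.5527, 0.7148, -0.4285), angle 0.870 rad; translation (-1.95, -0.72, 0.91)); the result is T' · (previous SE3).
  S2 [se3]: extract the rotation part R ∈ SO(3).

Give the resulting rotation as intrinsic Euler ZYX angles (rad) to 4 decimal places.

source (pnp_recover): camera pose = R=[0.2558 0.9540 -0.1566; -0.2087 0.2127 0.9546; 0.9439 -0.2115 0.2535], t=(0.4501, -0.5001, 6.8212)
after S1 (compose_se3): R=[0.5314 0.7204 0.4458; -0.7218 0.1095 0.6834; 0.4435 -0.6849 0.5781], t=(1.3081, -4.8411, 5.3127)
after S2 (rot_of_se3): [0.5314 0.7204 0.4458; -0.7218 0.1095 0.6834; 0.4435 -0.6849 0.5781]

rotation (euler_zyx) = (-0.9362, -0.4595, -0.8697)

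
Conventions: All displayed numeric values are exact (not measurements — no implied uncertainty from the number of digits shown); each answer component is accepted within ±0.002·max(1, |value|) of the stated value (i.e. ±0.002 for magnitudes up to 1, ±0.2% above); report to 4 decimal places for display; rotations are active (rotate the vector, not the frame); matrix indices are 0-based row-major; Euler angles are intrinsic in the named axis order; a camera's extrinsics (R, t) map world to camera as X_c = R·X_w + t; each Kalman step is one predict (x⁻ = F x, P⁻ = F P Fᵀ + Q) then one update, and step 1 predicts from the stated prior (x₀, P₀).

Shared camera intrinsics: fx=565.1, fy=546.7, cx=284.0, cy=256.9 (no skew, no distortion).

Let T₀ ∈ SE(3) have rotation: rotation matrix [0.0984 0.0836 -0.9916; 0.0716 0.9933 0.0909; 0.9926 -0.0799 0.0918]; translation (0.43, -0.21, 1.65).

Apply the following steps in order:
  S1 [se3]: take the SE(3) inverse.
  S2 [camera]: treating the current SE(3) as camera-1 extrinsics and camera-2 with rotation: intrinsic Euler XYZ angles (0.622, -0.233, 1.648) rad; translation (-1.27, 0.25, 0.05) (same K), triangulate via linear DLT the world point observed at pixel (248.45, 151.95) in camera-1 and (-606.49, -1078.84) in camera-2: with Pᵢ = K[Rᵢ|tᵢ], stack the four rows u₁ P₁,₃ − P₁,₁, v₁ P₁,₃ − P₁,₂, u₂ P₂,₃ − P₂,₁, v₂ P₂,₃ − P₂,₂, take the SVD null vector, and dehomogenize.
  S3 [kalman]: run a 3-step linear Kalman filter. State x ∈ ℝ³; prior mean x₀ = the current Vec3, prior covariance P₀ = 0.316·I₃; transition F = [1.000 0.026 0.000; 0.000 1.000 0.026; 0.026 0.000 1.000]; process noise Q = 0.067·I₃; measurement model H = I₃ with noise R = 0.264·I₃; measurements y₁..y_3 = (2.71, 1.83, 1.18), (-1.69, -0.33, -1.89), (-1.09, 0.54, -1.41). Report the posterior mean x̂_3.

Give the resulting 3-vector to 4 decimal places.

after S1 (invert_se3): R=[0.0984 0.0716 0.9926; 0.0836 0.9933 -0.0799; -0.9916 0.0909 0.0918], t=(-1.6650, 0.3045, 0.2941)
after S2 (triangulate): (-1.3262, -0.3907, 1.7274)
after S3 (kf_track): (-0.5779, 0.4155, -0.6558)

result = (-0.5779, 0.4155, -0.6558)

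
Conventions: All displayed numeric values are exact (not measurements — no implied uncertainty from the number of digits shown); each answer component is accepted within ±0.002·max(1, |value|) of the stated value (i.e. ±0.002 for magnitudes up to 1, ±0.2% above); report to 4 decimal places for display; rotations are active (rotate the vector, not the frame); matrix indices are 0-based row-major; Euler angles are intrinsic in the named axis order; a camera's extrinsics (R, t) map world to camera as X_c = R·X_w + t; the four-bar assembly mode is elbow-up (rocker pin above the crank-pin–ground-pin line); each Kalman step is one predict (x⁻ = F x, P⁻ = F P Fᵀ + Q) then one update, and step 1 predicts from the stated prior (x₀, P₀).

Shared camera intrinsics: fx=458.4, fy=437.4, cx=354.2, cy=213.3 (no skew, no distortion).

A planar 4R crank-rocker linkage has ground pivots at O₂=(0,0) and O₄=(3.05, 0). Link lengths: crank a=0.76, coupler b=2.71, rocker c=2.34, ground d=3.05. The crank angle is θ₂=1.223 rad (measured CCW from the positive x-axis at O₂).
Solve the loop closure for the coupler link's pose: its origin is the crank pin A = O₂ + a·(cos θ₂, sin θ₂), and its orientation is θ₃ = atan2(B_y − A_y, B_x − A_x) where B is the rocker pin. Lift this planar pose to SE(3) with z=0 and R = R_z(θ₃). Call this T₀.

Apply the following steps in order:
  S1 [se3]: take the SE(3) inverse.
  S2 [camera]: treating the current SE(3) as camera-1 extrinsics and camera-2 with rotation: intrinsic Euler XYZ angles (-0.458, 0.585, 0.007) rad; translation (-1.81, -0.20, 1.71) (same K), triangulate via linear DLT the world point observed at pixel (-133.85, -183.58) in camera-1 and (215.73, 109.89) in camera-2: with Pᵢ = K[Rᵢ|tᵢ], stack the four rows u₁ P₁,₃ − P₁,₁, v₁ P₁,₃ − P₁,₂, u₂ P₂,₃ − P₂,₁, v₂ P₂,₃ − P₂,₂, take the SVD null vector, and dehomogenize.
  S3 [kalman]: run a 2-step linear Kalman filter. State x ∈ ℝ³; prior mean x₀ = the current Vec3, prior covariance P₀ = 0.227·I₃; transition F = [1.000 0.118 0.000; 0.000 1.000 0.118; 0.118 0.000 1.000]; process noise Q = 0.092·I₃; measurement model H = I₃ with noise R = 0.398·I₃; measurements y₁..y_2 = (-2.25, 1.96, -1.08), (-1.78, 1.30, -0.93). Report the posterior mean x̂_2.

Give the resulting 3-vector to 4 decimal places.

result = (-1.4784, 0.5348, -0.1769)

source (fourbar_fk): coupler pose = R=[0.8191 -0.5737 0.0000; 0.5737 0.8191 0.0000; 0.0000 0.0000 1.0000], t=(0.2590, 0.7145, 0.0000)
after S1 (invert_se3): R=[0.8191 0.5737 0.0000; -0.5737 0.8191 0.0000; 0.0000 0.0000 1.0000], t=(-0.6221, -0.4366, 0.0000)
after S2 (triangulate): (-0.3300, -1.5544, 1.6757)
after S3 (kf_track): (-1.4784, 0.5348, -0.1769)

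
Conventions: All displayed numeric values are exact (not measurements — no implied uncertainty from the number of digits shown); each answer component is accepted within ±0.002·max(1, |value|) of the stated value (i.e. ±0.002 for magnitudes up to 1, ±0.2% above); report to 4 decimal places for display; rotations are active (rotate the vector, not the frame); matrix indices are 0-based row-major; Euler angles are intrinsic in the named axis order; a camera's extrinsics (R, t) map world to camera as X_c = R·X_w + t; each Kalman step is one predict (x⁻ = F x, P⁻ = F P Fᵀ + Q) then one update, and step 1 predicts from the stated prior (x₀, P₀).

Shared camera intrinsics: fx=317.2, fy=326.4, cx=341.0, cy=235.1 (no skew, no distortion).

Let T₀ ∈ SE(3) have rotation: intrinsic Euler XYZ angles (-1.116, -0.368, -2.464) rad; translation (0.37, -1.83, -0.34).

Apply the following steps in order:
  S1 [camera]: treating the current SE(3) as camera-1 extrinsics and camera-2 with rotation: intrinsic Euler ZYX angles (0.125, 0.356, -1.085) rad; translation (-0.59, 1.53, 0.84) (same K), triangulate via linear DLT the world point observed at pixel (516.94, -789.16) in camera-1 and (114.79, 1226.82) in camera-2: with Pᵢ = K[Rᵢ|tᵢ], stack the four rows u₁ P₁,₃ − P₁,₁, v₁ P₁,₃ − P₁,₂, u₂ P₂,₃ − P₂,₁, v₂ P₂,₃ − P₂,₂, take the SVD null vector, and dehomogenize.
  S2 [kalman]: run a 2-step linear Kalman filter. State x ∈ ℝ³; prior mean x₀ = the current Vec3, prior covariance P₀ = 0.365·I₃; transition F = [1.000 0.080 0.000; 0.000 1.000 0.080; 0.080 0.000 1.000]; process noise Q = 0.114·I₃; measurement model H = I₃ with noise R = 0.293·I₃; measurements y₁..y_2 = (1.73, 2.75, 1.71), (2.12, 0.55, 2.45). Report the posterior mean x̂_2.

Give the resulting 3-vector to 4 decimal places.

result = (1.7191, 1.3171, 1.9830)

after S1 (triangulate): (0.1264, 0.4207, 0.8440)
after S2 (kf_track): (1.7191, 1.3171, 1.9830)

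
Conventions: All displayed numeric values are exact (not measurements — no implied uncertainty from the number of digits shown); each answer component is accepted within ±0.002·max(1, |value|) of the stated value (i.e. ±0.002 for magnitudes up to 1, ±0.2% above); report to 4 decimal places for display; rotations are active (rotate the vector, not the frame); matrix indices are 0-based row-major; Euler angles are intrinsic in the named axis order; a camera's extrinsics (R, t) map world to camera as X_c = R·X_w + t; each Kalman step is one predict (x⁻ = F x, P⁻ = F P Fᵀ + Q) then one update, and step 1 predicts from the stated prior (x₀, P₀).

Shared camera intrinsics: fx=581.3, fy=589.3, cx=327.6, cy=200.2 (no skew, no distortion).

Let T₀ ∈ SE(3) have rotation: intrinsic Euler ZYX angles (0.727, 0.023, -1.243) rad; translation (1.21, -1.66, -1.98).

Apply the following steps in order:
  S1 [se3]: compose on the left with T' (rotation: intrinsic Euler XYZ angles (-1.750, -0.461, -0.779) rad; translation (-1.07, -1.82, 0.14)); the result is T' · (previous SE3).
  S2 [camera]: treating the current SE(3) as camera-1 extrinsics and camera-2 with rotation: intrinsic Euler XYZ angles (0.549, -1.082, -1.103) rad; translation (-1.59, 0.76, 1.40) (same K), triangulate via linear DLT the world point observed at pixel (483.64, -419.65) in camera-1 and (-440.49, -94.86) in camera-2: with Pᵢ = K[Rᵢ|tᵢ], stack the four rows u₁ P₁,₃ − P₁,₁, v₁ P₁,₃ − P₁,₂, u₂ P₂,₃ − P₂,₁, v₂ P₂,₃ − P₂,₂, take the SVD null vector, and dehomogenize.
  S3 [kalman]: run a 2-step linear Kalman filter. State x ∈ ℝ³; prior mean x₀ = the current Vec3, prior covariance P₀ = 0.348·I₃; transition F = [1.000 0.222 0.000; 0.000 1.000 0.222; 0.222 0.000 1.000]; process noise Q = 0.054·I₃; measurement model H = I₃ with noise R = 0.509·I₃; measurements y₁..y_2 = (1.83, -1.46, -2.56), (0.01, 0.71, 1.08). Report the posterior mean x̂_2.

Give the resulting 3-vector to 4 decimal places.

result = (0.9472, -0.3966, -0.0196)

after S1 (compose_se3): R=[0.9044 0.4166 -0.0925; 0.4260 -0.8938 0.1400; -0.0244 -0.1660 -0.9858], t=(-0.4626, -3.3364, 2.4791)
after S2 (triangulate): (1.3340, -0.1945, 0.0147)
after S3 (kf_track): (0.9472, -0.3966, -0.0196)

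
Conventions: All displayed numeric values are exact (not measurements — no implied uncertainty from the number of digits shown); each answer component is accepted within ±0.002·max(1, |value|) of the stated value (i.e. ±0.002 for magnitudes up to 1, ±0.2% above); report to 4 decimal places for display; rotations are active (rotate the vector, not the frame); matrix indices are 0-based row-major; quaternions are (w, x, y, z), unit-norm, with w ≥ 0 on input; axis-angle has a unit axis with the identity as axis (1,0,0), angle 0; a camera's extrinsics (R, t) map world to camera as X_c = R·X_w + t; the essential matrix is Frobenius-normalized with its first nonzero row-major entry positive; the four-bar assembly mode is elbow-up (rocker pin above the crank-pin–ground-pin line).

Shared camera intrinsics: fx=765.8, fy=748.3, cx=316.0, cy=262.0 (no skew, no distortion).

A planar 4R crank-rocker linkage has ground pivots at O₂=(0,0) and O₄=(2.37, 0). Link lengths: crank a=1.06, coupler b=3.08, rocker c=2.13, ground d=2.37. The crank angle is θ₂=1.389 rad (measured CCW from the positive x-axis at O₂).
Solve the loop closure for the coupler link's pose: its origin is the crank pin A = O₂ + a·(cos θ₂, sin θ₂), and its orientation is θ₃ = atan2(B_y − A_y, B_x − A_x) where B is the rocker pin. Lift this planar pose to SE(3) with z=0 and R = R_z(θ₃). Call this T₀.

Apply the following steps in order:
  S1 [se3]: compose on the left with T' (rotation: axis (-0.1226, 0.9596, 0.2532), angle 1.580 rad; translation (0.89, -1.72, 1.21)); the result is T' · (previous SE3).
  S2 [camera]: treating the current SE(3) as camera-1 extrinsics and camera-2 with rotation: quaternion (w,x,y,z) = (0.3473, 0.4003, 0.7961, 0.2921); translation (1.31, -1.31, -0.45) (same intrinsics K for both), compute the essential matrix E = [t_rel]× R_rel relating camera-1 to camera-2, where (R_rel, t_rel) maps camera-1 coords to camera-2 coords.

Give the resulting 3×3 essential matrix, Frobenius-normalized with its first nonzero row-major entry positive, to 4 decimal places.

matrix = [0.0245 -0.3693 0.2545; -0.1438 0.3597 0.5910; 0.0380 -0.4704 0.2761]

source (fourbar_fk): coupler pose = R=[0.9512 -0.3086 0.0000; 0.3086 0.9512 0.0000; 0.0000 0.0000 1.0000], t=(0.1916, 1.0425, 0.0000)
after S1 (compose_se3): R=[-0.1091 -0.3556 0.9282; 0.4119 0.8337 0.3678; -0.9047 0.4224 0.0555], t=(0.5034, -0.7350, 1.1479)
after S2 (essential): [0.0245 -0.3693 0.2545; -0.1438 0.3597 0.5910; 0.0380 -0.4704 0.2761]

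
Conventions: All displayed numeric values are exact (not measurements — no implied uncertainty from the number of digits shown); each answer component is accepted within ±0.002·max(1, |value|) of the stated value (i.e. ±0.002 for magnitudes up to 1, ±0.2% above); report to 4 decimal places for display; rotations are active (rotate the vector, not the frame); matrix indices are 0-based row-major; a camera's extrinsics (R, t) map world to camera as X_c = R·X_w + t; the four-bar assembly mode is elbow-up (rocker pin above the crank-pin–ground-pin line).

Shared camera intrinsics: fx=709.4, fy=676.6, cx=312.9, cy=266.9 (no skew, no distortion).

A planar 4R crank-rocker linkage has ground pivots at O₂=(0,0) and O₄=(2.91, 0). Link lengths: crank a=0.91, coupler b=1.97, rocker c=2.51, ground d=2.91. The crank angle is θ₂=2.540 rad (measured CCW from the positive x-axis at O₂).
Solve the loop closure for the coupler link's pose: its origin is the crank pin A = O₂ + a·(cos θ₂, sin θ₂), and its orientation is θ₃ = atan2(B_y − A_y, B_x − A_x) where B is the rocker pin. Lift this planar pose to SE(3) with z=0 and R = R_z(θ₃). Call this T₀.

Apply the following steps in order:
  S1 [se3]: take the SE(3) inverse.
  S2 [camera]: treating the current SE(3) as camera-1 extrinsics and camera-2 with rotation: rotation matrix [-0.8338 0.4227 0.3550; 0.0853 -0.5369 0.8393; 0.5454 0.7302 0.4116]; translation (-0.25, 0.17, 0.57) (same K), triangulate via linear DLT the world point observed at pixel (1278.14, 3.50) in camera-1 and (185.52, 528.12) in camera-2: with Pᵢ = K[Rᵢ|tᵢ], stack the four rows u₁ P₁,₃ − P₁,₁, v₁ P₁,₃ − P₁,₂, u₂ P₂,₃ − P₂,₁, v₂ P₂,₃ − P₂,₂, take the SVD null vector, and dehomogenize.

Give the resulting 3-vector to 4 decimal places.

result = (1.8238, 1.2283, 1.8874)

source (fourbar_fk): coupler pose = R=[0.8531 -0.5218 0.0000; 0.5218 0.8531 0.0000; 0.0000 0.0000 1.0000], t=(-0.7502, 0.5150, 0.0000)
after S1 (invert_se3): R=[0.8531 0.5218 0.0000; -0.5218 0.8531 0.0000; 0.0000 0.0000 1.0000], t=(0.3712, -0.8308, 0.0000)
after S2 (triangulate): (1.8238, 1.2283, 1.8874)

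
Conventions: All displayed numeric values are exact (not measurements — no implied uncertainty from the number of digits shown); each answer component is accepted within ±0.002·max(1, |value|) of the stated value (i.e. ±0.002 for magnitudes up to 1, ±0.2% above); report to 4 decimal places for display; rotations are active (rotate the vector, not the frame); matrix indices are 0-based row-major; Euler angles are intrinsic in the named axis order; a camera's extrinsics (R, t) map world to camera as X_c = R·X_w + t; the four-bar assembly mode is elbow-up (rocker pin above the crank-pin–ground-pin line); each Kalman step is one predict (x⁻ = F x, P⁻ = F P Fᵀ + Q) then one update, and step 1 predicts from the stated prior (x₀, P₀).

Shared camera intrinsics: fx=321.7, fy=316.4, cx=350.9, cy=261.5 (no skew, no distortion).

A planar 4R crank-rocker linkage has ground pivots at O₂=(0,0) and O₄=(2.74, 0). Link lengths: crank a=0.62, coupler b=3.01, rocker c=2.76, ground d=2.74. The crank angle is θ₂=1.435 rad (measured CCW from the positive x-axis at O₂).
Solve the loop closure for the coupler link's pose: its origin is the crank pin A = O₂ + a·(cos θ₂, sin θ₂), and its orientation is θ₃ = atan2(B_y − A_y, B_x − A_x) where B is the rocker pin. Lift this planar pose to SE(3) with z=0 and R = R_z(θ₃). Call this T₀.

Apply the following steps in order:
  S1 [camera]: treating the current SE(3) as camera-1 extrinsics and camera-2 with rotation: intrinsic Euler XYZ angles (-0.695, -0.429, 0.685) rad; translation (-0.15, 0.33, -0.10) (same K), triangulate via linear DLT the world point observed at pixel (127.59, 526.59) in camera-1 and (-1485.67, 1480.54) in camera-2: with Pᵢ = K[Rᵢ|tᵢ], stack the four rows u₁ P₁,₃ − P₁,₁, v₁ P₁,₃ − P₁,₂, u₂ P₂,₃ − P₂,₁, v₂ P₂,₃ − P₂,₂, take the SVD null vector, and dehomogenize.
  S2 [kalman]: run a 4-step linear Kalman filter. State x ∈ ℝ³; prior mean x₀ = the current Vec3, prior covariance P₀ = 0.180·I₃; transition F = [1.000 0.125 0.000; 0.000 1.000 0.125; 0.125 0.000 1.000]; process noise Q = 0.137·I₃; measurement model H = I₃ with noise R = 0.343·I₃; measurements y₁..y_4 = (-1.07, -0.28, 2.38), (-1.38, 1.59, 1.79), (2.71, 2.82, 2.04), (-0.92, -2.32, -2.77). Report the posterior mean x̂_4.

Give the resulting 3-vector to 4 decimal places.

source (fourbar_fk): coupler pose = R=[0.7164 -0.6977 0.0000; 0.6977 0.7164 0.0000; 0.0000 0.0000 1.0000], t=(0.0839, 0.6143, 0.0000)
after S1 (triangulate): (-0.4188, 0.4874, 0.8012)
after S2 (kf_track): (-0.0463, -0.0341, -0.3889)

result = (-0.0463, -0.0341, -0.3889)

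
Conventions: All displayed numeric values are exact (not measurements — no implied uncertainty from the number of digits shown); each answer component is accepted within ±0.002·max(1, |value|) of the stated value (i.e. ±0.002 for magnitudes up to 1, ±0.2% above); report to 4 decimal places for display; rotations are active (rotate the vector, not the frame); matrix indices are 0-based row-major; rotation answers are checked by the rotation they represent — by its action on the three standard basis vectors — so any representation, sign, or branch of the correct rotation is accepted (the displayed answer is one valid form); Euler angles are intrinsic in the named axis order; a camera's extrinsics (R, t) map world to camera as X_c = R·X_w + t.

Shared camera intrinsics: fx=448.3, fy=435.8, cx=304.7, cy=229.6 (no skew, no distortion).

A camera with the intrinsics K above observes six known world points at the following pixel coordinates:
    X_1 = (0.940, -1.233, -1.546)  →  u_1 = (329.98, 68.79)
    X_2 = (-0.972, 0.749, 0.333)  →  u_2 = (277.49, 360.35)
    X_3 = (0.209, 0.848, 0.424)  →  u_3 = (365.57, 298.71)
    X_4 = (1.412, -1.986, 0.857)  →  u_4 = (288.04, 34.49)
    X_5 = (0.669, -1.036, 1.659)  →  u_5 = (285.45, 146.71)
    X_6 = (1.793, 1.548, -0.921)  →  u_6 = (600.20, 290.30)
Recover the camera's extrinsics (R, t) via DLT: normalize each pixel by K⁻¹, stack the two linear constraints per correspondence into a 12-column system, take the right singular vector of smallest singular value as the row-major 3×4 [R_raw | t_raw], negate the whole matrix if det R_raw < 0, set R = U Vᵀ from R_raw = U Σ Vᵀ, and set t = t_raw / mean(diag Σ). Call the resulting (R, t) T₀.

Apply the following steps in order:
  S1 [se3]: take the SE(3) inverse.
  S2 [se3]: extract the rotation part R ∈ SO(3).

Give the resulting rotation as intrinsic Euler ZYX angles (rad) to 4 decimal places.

rotation (euler_zyx) = (0.6711, 0.0980, -0.1415)

source (pnp_recover): camera pose = R=[0.7794 0.6188 -0.0978; -0.6264 0.7668 -0.1404; -0.0118 0.1707 0.9853], t=(0.0300, 0.3299, 4.4203)
after S1 (invert_se3): R=[0.7794 -0.6264 -0.0118; 0.6188 0.7668 0.1707; -0.0978 -0.1404 0.9853], t=(0.2357, -1.0260, -4.3059)
after S2 (rot_of_se3): [0.7794 -0.6264 -0.0118; 0.6188 0.7668 0.1707; -0.0978 -0.1404 0.9853]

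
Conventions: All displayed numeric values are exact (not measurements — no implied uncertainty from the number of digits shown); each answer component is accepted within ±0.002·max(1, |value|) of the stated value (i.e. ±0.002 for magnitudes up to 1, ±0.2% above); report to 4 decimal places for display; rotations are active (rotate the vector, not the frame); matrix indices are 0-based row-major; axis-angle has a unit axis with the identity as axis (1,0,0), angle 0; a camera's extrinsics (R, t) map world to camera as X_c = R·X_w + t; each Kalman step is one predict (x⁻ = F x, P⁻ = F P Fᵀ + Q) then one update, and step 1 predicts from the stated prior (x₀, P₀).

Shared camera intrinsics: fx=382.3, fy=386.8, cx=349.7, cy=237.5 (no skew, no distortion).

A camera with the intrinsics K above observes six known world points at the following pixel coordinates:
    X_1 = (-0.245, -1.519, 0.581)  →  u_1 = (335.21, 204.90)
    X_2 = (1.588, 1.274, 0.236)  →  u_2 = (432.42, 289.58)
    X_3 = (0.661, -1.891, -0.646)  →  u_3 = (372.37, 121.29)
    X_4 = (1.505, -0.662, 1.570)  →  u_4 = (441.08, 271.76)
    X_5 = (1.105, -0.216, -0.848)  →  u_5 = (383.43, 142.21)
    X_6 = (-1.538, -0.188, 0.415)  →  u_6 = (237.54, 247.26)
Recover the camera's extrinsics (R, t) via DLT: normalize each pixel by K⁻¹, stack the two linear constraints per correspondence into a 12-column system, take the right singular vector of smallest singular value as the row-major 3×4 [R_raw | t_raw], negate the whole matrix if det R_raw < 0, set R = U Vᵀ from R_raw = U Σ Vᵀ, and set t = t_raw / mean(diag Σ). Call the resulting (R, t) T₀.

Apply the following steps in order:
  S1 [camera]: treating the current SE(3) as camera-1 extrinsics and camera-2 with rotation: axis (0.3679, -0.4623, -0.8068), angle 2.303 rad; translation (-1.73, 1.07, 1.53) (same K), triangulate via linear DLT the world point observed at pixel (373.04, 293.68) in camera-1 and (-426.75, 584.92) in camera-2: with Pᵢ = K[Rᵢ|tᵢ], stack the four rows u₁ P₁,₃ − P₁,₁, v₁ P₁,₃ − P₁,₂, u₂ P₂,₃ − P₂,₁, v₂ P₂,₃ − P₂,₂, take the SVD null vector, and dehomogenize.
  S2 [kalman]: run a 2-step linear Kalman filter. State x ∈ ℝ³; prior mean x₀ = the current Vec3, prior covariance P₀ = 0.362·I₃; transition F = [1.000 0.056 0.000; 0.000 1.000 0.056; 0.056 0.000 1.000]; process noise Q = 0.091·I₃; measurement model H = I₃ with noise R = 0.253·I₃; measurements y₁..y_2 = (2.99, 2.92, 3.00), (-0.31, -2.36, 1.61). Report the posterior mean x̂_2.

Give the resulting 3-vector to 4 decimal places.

source (pnp_recover): camera pose = R=[0.9492 -0.1971 0.2451; -0.0961 0.5603 0.8227; -0.2995 -0.8045 0.5129], t=(-0.4700, -0.2300, 5.2802)
after S1 (triangulate): (0.3299, -0.5368, 1.8414)
after S2 (kf_track): (0.8667, -0.2712, 2.1118)

result = (0.8667, -0.2712, 2.1118)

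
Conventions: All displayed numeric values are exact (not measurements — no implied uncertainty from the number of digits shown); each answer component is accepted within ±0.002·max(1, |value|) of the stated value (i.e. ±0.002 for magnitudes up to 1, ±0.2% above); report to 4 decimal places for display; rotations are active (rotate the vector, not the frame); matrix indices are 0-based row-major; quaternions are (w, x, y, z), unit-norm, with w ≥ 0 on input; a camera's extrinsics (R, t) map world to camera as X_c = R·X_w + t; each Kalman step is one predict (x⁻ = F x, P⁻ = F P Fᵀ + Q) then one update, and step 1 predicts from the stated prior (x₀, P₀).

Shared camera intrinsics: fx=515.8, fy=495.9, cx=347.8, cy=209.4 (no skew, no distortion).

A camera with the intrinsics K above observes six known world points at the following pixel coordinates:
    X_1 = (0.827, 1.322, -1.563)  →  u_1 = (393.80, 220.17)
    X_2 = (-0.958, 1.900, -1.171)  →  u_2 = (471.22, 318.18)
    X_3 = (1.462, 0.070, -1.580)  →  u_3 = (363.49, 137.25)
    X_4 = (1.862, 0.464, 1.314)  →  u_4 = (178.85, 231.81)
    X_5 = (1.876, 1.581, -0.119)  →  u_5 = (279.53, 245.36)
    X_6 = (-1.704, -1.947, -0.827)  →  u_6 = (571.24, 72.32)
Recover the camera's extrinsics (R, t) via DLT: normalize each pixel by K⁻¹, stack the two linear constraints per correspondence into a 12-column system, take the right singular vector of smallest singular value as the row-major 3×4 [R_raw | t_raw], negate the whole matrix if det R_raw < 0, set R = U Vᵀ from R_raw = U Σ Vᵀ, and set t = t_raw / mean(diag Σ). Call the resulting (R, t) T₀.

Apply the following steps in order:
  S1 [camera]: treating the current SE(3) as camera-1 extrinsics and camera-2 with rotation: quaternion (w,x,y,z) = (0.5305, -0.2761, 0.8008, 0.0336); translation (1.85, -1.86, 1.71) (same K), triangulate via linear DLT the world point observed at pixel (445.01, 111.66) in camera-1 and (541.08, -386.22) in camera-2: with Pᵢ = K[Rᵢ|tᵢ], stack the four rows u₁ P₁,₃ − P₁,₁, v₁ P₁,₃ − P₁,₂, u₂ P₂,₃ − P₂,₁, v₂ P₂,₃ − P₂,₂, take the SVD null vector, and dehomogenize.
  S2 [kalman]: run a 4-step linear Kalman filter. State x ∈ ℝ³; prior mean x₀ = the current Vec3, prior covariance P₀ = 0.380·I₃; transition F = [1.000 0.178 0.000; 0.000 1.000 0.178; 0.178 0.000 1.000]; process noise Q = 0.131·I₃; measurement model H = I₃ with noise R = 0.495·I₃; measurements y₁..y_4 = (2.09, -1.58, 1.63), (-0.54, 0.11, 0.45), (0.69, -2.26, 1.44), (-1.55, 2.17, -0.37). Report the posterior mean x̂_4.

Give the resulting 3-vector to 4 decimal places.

source (pnp_recover): camera pose = R=[-0.6849 0.0428 -0.7274; -0.4051 0.8074 0.4290; 0.6056 0.5885 -0.5356], t=(0.0799, 0.1101, 5.8103)
after S1 (triangulate): (0.0043, -0.8198, -1.5369)
after S2 (kf_track): (-0.4654, 0.1360, 0.4228)

result = (-0.4654, 0.1360, 0.4228)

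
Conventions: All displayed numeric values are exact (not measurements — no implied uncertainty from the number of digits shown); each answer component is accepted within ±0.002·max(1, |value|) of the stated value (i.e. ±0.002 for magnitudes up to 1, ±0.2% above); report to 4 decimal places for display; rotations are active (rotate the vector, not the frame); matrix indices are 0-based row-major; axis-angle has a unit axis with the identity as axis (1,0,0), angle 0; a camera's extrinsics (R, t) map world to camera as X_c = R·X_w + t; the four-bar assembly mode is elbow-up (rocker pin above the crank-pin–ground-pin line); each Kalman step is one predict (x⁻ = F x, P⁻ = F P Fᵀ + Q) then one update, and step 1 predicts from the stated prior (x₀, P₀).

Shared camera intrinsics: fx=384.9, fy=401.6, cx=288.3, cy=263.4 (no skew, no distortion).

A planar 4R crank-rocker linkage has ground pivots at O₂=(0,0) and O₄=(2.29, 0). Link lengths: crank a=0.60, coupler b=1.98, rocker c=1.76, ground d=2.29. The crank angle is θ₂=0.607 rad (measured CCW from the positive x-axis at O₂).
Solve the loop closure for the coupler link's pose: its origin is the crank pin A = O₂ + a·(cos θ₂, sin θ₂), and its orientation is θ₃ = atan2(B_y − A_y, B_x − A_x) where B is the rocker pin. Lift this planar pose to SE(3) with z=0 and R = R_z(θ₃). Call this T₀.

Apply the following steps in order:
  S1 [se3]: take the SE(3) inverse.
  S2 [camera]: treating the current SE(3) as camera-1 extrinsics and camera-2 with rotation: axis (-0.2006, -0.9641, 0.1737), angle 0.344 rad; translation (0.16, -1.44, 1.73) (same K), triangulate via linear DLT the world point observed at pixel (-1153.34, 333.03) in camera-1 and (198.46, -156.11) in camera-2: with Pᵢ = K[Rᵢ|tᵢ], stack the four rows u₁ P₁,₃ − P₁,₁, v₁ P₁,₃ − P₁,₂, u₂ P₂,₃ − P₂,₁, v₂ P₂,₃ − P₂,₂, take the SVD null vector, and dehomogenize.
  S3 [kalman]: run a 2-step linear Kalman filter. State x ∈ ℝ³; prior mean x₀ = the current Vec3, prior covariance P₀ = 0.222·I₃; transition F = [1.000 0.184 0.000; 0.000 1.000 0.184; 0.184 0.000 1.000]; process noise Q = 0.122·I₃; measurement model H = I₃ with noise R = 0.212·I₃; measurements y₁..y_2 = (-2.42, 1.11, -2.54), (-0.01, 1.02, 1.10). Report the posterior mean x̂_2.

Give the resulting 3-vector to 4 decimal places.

result = (-0.6746, 0.7336, -0.1424)

source (fourbar_fk): coupler pose = R=[0.7184 -0.6957 0.0000; 0.6957 0.7184 0.0000; 0.0000 0.0000 1.0000], t=(0.4928, 0.3422, 0.0000)
after S1 (invert_se3): R=[0.7184 0.6957 0.0000; -0.6957 0.7184 0.0000; 0.0000 0.0000 1.0000], t=(-0.5921, 0.0970, 0.0000)
after S2 (triangulate): (-0.5513, -0.5792, 0.3714)
after S3 (kf_track): (-0.6746, 0.7336, -0.1424)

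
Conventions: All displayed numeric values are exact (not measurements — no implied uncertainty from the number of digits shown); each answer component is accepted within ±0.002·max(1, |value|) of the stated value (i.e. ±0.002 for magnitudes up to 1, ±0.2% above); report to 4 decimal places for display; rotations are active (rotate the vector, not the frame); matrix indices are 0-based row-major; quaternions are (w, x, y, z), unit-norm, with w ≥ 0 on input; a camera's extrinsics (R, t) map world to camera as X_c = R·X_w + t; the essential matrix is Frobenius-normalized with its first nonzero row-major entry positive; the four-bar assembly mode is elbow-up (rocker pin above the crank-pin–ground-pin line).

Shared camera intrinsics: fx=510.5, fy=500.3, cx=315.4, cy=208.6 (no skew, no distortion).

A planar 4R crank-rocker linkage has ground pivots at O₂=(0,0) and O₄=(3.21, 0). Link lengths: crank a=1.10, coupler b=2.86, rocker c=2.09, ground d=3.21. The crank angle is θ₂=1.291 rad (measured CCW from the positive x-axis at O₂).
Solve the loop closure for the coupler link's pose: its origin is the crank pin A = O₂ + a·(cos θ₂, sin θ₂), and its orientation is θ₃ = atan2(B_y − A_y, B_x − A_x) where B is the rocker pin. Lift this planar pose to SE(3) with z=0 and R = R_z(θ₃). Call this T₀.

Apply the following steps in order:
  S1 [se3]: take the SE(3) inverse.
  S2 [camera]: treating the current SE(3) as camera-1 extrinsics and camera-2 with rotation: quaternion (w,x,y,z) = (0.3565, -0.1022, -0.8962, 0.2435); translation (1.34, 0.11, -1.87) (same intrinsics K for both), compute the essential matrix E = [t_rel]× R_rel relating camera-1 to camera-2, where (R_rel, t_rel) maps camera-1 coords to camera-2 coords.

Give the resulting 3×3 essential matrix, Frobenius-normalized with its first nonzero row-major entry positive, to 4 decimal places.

source (fourbar_fk): coupler pose = R=[0.9343 -0.3565 0.0000; 0.3565 0.9343 0.0000; 0.0000 0.0000 1.0000], t=(0.3038, 1.0572, 0.0000)
after S1 (invert_se3): R=[0.9343 0.3565 0.0000; -0.3565 0.9343 0.0000; 0.0000 0.0000 1.0000], t=(-0.6607, -0.8795, 0.0000)
after S2 (essential): [0.4753 0.1895 -0.3915; 0.2799 0.0461 0.5787; 0.3825 0.1194 0.0944]

matrix = [0.4753 0.1895 -0.3915; 0.2799 0.0461 0.5787; 0.3825 0.1194 0.0944]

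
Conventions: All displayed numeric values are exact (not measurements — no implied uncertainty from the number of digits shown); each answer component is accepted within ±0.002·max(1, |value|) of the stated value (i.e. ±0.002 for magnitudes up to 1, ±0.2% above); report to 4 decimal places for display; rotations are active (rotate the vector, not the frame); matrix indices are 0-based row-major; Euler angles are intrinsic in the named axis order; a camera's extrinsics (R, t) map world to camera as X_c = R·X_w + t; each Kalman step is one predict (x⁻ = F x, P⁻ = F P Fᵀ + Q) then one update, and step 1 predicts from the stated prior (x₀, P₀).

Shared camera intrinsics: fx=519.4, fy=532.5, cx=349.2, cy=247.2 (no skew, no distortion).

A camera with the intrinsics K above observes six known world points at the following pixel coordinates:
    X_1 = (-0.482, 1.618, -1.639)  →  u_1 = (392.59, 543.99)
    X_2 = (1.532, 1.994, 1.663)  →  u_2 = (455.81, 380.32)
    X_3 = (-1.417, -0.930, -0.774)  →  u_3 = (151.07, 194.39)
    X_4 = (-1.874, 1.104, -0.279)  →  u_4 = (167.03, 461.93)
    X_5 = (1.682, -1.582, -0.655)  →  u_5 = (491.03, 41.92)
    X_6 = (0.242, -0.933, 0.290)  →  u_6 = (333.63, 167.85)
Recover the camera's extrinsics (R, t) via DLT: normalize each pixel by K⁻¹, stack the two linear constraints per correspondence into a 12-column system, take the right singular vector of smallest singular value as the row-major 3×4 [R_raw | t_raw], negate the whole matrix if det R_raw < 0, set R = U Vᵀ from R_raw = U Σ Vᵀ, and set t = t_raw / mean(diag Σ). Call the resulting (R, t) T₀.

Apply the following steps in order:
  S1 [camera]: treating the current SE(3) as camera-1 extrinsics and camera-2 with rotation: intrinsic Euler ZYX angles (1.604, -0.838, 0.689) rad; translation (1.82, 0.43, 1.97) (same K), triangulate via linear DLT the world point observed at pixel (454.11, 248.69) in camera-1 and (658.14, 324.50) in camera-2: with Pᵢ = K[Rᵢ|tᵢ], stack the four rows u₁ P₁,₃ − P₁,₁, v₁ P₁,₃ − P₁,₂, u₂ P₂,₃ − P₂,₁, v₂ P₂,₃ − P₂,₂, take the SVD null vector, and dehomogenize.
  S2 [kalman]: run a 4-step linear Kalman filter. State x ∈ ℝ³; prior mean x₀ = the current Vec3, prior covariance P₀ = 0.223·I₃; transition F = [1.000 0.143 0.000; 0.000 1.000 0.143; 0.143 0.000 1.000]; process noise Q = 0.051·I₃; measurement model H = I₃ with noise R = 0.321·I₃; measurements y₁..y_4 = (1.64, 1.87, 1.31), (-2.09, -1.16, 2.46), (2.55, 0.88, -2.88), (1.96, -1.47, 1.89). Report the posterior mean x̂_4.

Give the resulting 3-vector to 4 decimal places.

source (pnp_recover): camera pose = R=[0.9366 0.2482 -0.2474; -0.2519 0.9676 0.0170; 0.2436 0.0464 0.9688], t=(-0.0800, 0.1800, 4.9300)
after S1 (triangulate): (1.9829, 0.3207, 1.7159)
after S2 (kf_track): (1.3576, -0.0109, 0.9238)

result = (1.3576, -0.0109, 0.9238)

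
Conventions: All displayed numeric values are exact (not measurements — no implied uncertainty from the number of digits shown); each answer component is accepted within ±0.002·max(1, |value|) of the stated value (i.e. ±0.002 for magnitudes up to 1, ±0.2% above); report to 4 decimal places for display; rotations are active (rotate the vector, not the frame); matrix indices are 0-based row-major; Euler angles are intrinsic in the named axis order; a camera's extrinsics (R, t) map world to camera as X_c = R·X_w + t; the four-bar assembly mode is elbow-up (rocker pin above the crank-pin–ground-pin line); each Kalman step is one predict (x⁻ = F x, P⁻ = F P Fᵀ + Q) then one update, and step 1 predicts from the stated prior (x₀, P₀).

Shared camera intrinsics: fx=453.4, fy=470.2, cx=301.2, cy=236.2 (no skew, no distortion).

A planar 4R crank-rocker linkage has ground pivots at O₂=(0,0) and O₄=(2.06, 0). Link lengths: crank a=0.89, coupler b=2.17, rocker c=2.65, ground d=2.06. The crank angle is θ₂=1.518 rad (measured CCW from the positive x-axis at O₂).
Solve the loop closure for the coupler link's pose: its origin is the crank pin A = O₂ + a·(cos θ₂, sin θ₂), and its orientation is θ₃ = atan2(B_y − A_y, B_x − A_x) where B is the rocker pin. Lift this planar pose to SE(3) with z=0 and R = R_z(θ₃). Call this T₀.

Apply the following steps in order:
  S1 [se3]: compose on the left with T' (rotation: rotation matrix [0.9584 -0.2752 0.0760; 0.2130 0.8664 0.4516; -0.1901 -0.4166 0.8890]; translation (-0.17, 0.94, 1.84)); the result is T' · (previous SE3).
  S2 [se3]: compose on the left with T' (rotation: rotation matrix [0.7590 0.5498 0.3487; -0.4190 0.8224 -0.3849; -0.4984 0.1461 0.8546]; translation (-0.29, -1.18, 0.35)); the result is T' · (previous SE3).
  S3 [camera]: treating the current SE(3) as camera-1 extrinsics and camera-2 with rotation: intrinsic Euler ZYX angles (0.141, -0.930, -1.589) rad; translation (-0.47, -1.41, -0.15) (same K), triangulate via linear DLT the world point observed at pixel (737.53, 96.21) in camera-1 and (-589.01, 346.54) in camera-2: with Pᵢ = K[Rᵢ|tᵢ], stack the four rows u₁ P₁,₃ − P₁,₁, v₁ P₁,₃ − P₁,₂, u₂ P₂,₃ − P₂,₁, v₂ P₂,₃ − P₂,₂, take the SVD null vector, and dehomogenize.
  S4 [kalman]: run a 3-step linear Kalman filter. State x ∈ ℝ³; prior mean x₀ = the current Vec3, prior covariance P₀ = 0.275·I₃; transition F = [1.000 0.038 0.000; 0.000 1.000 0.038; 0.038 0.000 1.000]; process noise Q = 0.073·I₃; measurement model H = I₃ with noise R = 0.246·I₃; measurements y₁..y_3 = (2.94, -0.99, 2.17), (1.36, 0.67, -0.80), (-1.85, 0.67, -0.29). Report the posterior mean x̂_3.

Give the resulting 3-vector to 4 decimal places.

result = (0.0827, 0.1557, 0.2984)

source (fourbar_fk): coupler pose = R=[0.6317 -0.7752 0.0000; 0.7752 0.6317 0.0000; 0.0000 0.0000 1.0000], t=(0.0470, 0.8888, 0.0000)
after S1 (compose_se3): R=[0.3921 -0.9168 0.0760; 0.8062 0.3822 0.4516; -0.4431 -0.1158 0.8890], t=(-0.3696, 1.7201, 1.4608)
after S2 (compose_se3): R=[0.5864 -0.5261 0.6159; 0.6693 0.7430 -0.0026; -0.4563 0.4138 0.7878], t=(0.8846, -0.1729, 2.0338)
after S3 (triangulate): (0.2725, -1.1157, 1.6744)
after S4 (kf_track): (0.0827, 0.1557, 0.2984)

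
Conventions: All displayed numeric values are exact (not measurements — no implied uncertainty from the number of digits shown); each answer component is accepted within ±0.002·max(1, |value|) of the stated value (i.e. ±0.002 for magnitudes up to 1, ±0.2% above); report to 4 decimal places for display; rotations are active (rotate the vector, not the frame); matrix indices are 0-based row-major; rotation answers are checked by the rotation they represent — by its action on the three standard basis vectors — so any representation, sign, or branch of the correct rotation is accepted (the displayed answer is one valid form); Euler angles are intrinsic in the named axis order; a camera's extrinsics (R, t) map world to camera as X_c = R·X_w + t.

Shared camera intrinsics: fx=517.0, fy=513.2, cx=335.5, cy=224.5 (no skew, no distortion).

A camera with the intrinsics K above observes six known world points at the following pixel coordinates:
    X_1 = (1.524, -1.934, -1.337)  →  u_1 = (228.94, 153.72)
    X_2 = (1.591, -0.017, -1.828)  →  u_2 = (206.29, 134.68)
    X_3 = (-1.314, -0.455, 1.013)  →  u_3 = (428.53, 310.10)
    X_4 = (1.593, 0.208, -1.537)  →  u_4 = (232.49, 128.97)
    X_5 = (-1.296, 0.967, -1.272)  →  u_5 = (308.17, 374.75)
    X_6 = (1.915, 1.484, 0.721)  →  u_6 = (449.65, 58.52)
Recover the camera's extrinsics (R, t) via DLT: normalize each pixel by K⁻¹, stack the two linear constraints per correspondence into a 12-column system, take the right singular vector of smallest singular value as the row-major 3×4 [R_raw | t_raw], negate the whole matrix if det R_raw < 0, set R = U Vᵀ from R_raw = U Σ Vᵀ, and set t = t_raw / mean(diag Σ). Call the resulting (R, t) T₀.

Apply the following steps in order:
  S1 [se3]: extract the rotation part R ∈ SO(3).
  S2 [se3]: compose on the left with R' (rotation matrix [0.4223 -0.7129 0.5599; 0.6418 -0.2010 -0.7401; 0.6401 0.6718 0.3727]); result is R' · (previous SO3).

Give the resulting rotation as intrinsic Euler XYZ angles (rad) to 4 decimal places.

source (pnp_recover): camera pose = R=[-0.1518 0.3141 0.9372; -0.9863 0.0130 -0.1642; -0.0637 -0.9493 0.3078], t=(0.3900, 0.1700, 6.9299)
after S1 (rot_of_se3): [-0.1518 0.3141 0.9372; -0.9863 0.0130 -0.1642; -0.0637 -0.9493 0.3078]
after S2 (compose_so3): [0.6034 -0.4081 0.6851; 0.1480 0.9015 0.4067; -0.7836 -0.1440 0.6043]

rotation (euler_xyz) = (-0.5923, 0.7548, 0.5947)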